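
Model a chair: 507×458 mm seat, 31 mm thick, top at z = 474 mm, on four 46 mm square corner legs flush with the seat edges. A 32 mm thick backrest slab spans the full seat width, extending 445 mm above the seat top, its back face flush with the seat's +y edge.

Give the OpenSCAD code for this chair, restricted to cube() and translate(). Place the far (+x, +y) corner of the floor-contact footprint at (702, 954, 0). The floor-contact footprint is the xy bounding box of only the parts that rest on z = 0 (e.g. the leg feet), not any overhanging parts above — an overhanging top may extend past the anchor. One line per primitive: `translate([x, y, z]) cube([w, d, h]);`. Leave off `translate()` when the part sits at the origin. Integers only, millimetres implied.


translate([195, 496, 443]) cube([507, 458, 31]);
translate([195, 496, 0]) cube([46, 46, 443]);
translate([656, 496, 0]) cube([46, 46, 443]);
translate([195, 908, 0]) cube([46, 46, 443]);
translate([656, 908, 0]) cube([46, 46, 443]);
translate([195, 922, 474]) cube([507, 32, 445]);


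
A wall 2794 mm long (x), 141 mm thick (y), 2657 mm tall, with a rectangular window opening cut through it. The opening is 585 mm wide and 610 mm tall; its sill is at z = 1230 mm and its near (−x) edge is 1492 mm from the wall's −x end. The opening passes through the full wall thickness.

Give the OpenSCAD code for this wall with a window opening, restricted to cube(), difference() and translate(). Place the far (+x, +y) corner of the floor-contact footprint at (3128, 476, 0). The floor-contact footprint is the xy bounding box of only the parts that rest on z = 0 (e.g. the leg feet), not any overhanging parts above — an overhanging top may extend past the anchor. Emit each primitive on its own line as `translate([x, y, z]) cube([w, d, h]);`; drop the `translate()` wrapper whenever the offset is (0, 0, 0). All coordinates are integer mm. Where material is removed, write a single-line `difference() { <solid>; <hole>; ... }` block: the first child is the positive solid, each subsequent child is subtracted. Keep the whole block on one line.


difference() { translate([334, 335, 0]) cube([2794, 141, 2657]); translate([1826, 335, 1230]) cube([585, 141, 610]); }


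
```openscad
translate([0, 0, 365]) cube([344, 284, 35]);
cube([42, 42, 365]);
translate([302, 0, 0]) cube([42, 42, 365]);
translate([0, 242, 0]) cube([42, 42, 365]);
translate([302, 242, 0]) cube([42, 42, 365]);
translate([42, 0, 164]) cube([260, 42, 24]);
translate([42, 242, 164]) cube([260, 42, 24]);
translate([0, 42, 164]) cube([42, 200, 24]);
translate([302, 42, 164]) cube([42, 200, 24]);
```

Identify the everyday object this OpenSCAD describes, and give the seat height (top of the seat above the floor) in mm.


A stool. The seat height is 400 mm.

A 344×284×35 slab at z = 365 on four corner posts — a stool. The seat top is 365 + 35 = 400 mm.


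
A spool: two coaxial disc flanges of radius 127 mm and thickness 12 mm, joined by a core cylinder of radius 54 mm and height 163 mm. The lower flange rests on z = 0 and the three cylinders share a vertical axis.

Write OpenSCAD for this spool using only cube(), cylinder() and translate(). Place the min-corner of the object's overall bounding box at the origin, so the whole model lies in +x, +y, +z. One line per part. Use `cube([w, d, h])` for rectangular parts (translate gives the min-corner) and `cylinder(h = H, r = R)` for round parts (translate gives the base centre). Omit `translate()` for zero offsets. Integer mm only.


translate([127, 127, 0]) cylinder(h = 12, r = 127);
translate([127, 127, 12]) cylinder(h = 163, r = 54);
translate([127, 127, 175]) cylinder(h = 12, r = 127);


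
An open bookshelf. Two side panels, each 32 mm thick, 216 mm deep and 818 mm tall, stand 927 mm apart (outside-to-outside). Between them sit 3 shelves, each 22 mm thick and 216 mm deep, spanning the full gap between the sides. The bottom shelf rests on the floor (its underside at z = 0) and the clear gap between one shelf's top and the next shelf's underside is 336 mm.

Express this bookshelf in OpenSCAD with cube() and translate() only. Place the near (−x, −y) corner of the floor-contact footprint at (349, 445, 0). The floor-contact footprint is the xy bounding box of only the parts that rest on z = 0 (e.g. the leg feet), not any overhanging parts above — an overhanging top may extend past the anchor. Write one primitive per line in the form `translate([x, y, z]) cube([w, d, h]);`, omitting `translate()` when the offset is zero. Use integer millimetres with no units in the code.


translate([349, 445, 0]) cube([32, 216, 818]);
translate([1244, 445, 0]) cube([32, 216, 818]);
translate([381, 445, 0]) cube([863, 216, 22]);
translate([381, 445, 358]) cube([863, 216, 22]);
translate([381, 445, 716]) cube([863, 216, 22]);


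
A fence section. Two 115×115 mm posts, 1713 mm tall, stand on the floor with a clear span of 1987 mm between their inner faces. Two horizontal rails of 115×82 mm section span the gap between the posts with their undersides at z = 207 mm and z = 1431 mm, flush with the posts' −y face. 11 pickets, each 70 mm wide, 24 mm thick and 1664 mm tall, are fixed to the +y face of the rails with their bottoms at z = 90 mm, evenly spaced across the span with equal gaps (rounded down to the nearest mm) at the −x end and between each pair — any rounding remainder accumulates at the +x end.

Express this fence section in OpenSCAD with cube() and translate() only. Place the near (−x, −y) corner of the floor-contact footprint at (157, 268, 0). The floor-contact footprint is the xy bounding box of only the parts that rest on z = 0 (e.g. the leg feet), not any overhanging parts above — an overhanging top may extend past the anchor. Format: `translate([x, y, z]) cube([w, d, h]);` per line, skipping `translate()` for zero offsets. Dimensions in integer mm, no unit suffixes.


translate([157, 268, 0]) cube([115, 115, 1713]);
translate([2259, 268, 0]) cube([115, 115, 1713]);
translate([272, 268, 207]) cube([1987, 115, 82]);
translate([272, 268, 1431]) cube([1987, 115, 82]);
translate([373, 383, 90]) cube([70, 24, 1664]);
translate([544, 383, 90]) cube([70, 24, 1664]);
translate([715, 383, 90]) cube([70, 24, 1664]);
translate([886, 383, 90]) cube([70, 24, 1664]);
translate([1057, 383, 90]) cube([70, 24, 1664]);
translate([1228, 383, 90]) cube([70, 24, 1664]);
translate([1399, 383, 90]) cube([70, 24, 1664]);
translate([1570, 383, 90]) cube([70, 24, 1664]);
translate([1741, 383, 90]) cube([70, 24, 1664]);
translate([1912, 383, 90]) cube([70, 24, 1664]);
translate([2083, 383, 90]) cube([70, 24, 1664]);


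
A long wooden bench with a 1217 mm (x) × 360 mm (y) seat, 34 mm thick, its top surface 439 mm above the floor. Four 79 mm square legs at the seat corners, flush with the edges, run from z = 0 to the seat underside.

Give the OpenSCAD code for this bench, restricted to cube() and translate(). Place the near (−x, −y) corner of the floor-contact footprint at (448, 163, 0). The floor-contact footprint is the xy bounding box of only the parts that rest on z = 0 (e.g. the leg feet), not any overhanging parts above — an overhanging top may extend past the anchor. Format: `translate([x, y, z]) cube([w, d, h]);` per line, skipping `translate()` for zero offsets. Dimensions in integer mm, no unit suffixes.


translate([448, 163, 405]) cube([1217, 360, 34]);
translate([448, 163, 0]) cube([79, 79, 405]);
translate([448, 444, 0]) cube([79, 79, 405]);
translate([1586, 163, 0]) cube([79, 79, 405]);
translate([1586, 444, 0]) cube([79, 79, 405]);


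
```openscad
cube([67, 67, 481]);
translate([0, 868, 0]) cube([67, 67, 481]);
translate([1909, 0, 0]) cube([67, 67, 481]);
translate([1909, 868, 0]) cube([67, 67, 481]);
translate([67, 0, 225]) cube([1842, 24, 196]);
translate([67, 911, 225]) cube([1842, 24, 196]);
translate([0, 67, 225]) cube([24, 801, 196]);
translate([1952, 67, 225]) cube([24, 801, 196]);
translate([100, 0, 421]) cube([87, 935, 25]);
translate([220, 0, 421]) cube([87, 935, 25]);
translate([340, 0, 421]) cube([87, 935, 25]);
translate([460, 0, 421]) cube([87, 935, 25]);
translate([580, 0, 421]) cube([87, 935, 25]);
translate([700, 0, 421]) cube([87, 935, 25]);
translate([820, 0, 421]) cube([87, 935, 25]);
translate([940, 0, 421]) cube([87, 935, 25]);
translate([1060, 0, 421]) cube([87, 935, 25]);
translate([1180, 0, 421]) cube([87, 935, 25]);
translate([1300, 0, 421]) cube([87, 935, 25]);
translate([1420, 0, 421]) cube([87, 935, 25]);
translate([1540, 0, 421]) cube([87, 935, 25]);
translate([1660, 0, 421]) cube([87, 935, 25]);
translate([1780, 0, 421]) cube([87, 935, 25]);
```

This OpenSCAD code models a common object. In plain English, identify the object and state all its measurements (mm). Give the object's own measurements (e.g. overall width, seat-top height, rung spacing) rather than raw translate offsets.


A bed frame 1976 mm long (x) by 935 mm wide (y). Four 67×67 mm corner posts, 481 mm tall, at the corners of the footprint. Four rails of 24 mm thickness and 196 mm height run between adjacent posts with their undersides at z = 225 mm, their outer faces flush with the outside of the frame (the two x-running rails run between the posts' inner faces; the two y-running rails run between the posts' inner faces). 15 slats, each 87 mm wide (x) and 25 mm thick, lie across the top of the two x-running rails, running the full 935 mm width of the frame in y; along x they sit between the end posts with a 33 mm gap after the −x posts and between neighbouring slats, leaving 42 mm before the +x posts.


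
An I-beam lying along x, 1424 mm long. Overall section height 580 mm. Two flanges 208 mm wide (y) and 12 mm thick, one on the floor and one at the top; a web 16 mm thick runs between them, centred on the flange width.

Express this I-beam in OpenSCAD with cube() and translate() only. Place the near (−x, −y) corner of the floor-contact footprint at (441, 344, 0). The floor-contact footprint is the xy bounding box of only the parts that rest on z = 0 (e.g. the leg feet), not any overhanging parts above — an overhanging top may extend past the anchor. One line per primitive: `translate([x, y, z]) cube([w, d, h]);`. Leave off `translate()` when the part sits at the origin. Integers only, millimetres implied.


translate([441, 344, 0]) cube([1424, 208, 12]);
translate([441, 440, 12]) cube([1424, 16, 556]);
translate([441, 344, 568]) cube([1424, 208, 12]);


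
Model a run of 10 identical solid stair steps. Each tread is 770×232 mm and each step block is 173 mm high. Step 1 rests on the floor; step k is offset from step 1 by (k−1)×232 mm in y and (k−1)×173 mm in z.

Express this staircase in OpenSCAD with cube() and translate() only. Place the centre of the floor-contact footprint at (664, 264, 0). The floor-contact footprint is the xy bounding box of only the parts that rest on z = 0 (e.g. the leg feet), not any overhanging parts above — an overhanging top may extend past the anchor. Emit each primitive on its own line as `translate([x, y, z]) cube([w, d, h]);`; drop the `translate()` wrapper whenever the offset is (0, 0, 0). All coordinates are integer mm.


translate([279, 148, 0]) cube([770, 232, 173]);
translate([279, 380, 173]) cube([770, 232, 173]);
translate([279, 612, 346]) cube([770, 232, 173]);
translate([279, 844, 519]) cube([770, 232, 173]);
translate([279, 1076, 692]) cube([770, 232, 173]);
translate([279, 1308, 865]) cube([770, 232, 173]);
translate([279, 1540, 1038]) cube([770, 232, 173]);
translate([279, 1772, 1211]) cube([770, 232, 173]);
translate([279, 2004, 1384]) cube([770, 232, 173]);
translate([279, 2236, 1557]) cube([770, 232, 173]);


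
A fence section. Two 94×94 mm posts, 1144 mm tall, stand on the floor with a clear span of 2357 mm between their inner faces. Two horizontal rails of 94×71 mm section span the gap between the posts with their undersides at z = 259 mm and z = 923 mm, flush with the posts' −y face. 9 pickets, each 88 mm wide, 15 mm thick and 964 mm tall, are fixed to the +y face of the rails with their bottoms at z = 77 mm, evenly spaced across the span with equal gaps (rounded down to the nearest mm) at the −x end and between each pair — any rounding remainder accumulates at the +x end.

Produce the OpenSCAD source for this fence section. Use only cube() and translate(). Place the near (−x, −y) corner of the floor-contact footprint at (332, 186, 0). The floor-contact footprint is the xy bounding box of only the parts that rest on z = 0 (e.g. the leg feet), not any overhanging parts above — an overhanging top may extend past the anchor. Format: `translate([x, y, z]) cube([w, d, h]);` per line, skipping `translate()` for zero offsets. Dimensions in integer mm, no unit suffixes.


translate([332, 186, 0]) cube([94, 94, 1144]);
translate([2783, 186, 0]) cube([94, 94, 1144]);
translate([426, 186, 259]) cube([2357, 94, 71]);
translate([426, 186, 923]) cube([2357, 94, 71]);
translate([582, 280, 77]) cube([88, 15, 964]);
translate([826, 280, 77]) cube([88, 15, 964]);
translate([1070, 280, 77]) cube([88, 15, 964]);
translate([1314, 280, 77]) cube([88, 15, 964]);
translate([1558, 280, 77]) cube([88, 15, 964]);
translate([1802, 280, 77]) cube([88, 15, 964]);
translate([2046, 280, 77]) cube([88, 15, 964]);
translate([2290, 280, 77]) cube([88, 15, 964]);
translate([2534, 280, 77]) cube([88, 15, 964]);


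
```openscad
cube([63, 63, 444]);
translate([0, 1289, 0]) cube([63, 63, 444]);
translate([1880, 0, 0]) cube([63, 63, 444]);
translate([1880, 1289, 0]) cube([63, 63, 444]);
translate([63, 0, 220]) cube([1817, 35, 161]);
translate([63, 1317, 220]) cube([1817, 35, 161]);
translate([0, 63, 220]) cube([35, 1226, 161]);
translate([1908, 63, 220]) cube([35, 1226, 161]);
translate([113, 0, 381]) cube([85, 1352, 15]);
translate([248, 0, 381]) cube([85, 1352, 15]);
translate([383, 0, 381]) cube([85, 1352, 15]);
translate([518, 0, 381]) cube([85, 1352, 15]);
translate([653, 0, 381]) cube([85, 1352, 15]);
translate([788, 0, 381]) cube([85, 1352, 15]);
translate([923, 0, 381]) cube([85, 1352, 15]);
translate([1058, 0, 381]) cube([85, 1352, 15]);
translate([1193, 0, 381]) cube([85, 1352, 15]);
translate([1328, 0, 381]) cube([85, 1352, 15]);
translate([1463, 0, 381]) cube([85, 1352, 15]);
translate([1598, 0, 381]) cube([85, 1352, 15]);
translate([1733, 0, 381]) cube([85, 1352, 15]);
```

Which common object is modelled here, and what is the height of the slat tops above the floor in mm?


A bed frame. The slat-top height is 396 mm.

Four posts, four rails, and a row of slats — a bed frame. Slats sit on the rails at z = 220 + 161 = 381; with slat thickness 15, the top is 396 mm.


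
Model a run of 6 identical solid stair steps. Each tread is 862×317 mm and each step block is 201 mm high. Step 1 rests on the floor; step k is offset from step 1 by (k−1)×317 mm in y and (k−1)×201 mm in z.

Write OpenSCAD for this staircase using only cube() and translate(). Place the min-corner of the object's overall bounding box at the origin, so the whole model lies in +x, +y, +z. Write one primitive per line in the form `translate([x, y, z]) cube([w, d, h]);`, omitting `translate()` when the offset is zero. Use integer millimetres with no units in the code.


cube([862, 317, 201]);
translate([0, 317, 201]) cube([862, 317, 201]);
translate([0, 634, 402]) cube([862, 317, 201]);
translate([0, 951, 603]) cube([862, 317, 201]);
translate([0, 1268, 804]) cube([862, 317, 201]);
translate([0, 1585, 1005]) cube([862, 317, 201]);


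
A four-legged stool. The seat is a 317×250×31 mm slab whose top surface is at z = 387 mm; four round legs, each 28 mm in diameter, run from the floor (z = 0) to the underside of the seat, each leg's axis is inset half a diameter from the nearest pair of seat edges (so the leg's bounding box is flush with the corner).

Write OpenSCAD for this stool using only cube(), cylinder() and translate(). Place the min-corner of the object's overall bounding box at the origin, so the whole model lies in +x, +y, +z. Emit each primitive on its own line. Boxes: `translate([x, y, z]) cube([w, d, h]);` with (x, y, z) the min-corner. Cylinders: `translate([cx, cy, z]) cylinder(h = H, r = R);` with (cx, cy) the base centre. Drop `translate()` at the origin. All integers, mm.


translate([0, 0, 356]) cube([317, 250, 31]);
translate([14, 14, 0]) cylinder(h = 356, r = 14);
translate([303, 14, 0]) cylinder(h = 356, r = 14);
translate([14, 236, 0]) cylinder(h = 356, r = 14);
translate([303, 236, 0]) cylinder(h = 356, r = 14);


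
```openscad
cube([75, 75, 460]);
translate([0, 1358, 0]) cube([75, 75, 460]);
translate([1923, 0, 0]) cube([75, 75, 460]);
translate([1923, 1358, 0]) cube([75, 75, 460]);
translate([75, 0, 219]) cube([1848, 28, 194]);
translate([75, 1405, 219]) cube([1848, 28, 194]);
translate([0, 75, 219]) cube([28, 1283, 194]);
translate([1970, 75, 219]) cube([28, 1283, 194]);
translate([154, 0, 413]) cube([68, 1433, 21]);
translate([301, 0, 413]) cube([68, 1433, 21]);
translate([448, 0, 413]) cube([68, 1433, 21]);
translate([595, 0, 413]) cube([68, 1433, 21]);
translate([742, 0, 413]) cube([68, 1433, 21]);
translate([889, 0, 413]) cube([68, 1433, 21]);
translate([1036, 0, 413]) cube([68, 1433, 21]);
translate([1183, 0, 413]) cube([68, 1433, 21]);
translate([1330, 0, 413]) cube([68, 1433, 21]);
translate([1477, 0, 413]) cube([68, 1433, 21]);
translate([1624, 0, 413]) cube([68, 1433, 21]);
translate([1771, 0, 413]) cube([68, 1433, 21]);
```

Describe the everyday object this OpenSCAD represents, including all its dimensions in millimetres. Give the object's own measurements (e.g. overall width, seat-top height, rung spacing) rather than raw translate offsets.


A bed frame 1998 mm long (x) by 1433 mm wide (y). Four 75×75 mm corner posts, 460 mm tall, at the corners of the footprint. Four rails of 28 mm thickness and 194 mm height run between adjacent posts with their undersides at z = 219 mm, their outer faces flush with the outside of the frame (the two x-running rails run between the posts' inner faces; the two y-running rails run between the posts' inner faces). 12 slats, each 68 mm wide (x) and 21 mm thick, lie across the top of the two x-running rails, running the full 1433 mm width of the frame in y; along x they sit between the end posts with a 79 mm gap after the −x posts and between neighbouring slats, leaving 84 mm before the +x posts.


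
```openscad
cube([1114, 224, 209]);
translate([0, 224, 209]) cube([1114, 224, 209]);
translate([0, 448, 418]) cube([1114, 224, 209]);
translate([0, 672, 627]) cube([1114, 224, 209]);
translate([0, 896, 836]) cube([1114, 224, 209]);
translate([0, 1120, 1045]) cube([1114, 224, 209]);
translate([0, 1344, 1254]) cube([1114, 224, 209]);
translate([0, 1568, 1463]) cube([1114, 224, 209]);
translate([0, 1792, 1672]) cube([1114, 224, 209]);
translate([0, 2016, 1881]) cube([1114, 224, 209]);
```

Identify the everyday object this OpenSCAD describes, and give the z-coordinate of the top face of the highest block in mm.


A staircase. The total rise is 2090 mm.

10 identical blocks, each offset up and back from the previous — a staircase. Each step is 209 mm tall and there are 10 of them, so the total rise is 10 × 209 = 2090 mm.


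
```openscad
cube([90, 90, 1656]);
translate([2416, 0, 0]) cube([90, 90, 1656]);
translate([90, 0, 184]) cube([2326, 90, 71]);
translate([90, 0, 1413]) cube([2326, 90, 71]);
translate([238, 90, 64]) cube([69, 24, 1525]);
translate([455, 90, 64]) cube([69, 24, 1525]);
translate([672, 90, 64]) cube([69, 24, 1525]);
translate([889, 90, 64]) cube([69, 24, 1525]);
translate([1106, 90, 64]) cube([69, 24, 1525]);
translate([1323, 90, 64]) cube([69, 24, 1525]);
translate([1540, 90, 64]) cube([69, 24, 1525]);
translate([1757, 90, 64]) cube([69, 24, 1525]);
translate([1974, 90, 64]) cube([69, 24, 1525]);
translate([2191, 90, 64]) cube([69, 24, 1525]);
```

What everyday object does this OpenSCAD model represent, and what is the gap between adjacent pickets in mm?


A fence section. The picket gap is 148 mm.

Two posts, two rails, 10 pickets — a fence section. Span 2326 mm holds 10 pickets of 69 mm with 11 equal gaps: ⌊(2326 − 10·69) / 11⌋ = 148 mm.


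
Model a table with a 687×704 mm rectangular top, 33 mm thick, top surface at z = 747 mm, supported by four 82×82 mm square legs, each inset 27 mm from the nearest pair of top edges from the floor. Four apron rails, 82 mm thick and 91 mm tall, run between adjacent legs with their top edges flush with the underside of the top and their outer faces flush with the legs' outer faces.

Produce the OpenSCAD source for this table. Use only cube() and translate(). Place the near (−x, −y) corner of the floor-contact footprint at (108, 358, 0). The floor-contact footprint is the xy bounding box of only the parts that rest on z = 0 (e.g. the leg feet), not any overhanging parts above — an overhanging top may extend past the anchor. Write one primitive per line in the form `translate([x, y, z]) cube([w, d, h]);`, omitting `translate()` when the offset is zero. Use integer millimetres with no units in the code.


// leg_h = 747 - 33 = 714
// apron z = 714 - 91 = 623
translate([81, 331, 714]) cube([687, 704, 33]);
translate([108, 358, 0]) cube([82, 82, 714]);
translate([659, 358, 0]) cube([82, 82, 714]);
translate([108, 926, 0]) cube([82, 82, 714]);
translate([659, 926, 0]) cube([82, 82, 714]);
translate([190, 358, 623]) cube([469, 82, 91]);
translate([190, 926, 623]) cube([469, 82, 91]);
translate([108, 440, 623]) cube([82, 486, 91]);
translate([659, 440, 623]) cube([82, 486, 91]);


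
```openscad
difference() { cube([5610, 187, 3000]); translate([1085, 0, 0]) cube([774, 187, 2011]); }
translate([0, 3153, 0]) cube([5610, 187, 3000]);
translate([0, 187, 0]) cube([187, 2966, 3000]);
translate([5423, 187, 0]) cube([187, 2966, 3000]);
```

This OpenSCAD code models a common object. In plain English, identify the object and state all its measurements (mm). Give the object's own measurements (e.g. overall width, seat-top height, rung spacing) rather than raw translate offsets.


A single room: four walls, each 3000 mm tall and 187 mm thick, enclosing an outside footprint 5610×3340 mm (x × y), no floor or roof. The front and back walls (−y and +y sides) run the full x-width; the side walls fit between their inner faces. A door opening 774 mm wide and 2011 mm tall is cut through the front wall from the floor up, its −x edge 1085 mm from the wall's −x end.


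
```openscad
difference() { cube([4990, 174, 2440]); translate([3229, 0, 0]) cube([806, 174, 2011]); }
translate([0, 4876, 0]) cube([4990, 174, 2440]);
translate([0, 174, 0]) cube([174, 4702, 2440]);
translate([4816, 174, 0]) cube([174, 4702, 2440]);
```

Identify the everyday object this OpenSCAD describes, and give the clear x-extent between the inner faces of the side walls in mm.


A single room. The interior width is 4642 mm.

Four walls enclosing a rectangle with a door in the front wall — a room. Outside width 4990 minus two 174 mm walls gives 4642 mm.


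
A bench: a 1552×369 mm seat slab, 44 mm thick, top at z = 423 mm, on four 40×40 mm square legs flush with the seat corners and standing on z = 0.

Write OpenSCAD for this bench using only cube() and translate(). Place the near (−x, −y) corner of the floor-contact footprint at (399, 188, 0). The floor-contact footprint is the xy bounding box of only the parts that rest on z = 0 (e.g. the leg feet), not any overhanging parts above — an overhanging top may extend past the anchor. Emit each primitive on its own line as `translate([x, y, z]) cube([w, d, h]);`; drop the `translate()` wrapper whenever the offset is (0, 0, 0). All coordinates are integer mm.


// leg_h = 423 − 44 = 379
translate([399, 188, 379]) cube([1552, 369, 44]);
translate([399, 188, 0]) cube([40, 40, 379]);
translate([399, 517, 0]) cube([40, 40, 379]);
translate([1911, 188, 0]) cube([40, 40, 379]);
translate([1911, 517, 0]) cube([40, 40, 379]);


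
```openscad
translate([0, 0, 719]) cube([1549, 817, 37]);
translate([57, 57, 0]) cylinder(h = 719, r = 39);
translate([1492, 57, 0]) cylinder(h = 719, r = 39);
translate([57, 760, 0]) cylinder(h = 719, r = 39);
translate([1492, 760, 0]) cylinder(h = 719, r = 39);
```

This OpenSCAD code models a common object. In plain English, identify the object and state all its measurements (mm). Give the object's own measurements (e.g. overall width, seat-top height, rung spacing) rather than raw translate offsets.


A table: top 1549 mm (x) × 817 mm (y), 37 mm thick, upper face at z = 756 mm, on four round legs of 78 mm diameter, each leg's bounding box inset 18 mm from the nearest pair of top edges from z = 0 to the bottom of the top.


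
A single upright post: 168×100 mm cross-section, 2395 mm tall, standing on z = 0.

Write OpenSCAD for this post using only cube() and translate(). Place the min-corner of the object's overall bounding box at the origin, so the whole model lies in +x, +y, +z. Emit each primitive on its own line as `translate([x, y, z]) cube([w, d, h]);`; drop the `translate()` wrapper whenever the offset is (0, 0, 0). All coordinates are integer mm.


cube([168, 100, 2395]);


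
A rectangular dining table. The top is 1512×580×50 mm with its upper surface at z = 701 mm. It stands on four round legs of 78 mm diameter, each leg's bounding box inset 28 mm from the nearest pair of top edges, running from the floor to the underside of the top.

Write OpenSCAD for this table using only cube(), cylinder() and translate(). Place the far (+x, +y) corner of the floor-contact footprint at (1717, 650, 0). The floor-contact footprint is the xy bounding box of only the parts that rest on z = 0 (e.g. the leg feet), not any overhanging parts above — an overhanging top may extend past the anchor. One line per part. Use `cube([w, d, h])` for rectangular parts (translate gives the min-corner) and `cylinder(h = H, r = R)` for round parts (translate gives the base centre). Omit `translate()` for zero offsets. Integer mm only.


translate([233, 98, 651]) cube([1512, 580, 50]);
translate([300, 165, 0]) cylinder(h = 651, r = 39);
translate([1678, 165, 0]) cylinder(h = 651, r = 39);
translate([300, 611, 0]) cylinder(h = 651, r = 39);
translate([1678, 611, 0]) cylinder(h = 651, r = 39);


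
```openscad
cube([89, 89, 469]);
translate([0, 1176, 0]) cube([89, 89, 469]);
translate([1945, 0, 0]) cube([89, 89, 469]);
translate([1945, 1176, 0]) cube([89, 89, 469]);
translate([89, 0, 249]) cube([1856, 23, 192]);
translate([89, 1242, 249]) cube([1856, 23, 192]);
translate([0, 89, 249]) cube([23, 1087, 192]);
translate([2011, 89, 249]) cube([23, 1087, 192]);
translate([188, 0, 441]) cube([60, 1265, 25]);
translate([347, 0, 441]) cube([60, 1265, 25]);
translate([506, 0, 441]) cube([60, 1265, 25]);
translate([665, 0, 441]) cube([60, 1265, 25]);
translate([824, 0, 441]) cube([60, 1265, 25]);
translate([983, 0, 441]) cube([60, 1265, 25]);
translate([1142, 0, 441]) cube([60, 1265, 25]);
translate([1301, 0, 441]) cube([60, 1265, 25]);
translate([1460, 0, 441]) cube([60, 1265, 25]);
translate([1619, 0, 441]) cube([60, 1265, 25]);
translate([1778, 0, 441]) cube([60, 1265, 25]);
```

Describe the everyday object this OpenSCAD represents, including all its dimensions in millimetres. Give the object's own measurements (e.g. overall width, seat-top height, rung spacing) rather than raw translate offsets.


A bed frame 2034 mm long (x) by 1265 mm wide (y). Four 89×89 mm corner posts, 469 mm tall, at the corners of the footprint. Four rails of 23 mm thickness and 192 mm height run between adjacent posts with their undersides at z = 249 mm, their outer faces flush with the outside of the frame (the two x-running rails run between the posts' inner faces; the two y-running rails run between the posts' inner faces). 11 slats, each 60 mm wide (x) and 25 mm thick, lie across the top of the two x-running rails, running the full 1265 mm width of the frame in y; along x they sit between the end posts with a 99 mm gap after the −x posts and between neighbouring slats, leaving 107 mm before the +x posts.


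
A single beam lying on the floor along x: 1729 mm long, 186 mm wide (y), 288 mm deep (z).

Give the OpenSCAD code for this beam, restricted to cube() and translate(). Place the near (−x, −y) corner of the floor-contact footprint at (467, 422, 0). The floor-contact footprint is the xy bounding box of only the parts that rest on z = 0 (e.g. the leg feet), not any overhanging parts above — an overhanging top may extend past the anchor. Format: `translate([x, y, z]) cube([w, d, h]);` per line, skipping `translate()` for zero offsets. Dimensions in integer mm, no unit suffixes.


translate([467, 422, 0]) cube([1729, 186, 288]);


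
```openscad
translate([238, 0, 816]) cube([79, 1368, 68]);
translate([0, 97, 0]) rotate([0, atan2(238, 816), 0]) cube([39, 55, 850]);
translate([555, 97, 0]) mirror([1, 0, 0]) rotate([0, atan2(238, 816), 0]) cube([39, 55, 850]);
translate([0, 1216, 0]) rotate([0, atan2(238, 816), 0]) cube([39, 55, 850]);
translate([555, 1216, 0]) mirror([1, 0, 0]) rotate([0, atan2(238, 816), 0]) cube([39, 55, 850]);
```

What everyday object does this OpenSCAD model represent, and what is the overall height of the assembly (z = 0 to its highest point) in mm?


A sawhorse. The overall height is 884 mm.

A beam across two mirrored pairs of raked legs — a sawhorse. The beam's underside is at z = 816 (matching the legs' vertical rise in atan2(238, 816)) and the beam is 68 mm tall, so its top is at 816 + 68 = 884 mm. The raked legs top out at the beam's underside, so that is the highest point.


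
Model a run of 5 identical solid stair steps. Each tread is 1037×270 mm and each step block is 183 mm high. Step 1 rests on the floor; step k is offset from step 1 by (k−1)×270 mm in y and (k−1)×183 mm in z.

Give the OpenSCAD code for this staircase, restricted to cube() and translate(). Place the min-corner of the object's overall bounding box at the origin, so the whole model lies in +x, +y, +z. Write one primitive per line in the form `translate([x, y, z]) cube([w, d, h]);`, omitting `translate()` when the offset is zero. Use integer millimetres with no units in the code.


cube([1037, 270, 183]);
translate([0, 270, 183]) cube([1037, 270, 183]);
translate([0, 540, 366]) cube([1037, 270, 183]);
translate([0, 810, 549]) cube([1037, 270, 183]);
translate([0, 1080, 732]) cube([1037, 270, 183]);


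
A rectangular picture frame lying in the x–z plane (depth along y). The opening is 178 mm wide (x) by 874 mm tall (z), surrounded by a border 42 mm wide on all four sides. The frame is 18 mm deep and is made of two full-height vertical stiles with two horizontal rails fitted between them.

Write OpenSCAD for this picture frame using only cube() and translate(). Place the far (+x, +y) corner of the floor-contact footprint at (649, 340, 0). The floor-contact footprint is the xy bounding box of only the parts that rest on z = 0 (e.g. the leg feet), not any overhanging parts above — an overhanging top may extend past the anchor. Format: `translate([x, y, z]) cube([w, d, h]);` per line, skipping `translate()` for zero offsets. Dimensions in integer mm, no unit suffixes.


translate([387, 322, 0]) cube([42, 18, 958]);
translate([607, 322, 0]) cube([42, 18, 958]);
translate([429, 322, 0]) cube([178, 18, 42]);
translate([429, 322, 916]) cube([178, 18, 42]);


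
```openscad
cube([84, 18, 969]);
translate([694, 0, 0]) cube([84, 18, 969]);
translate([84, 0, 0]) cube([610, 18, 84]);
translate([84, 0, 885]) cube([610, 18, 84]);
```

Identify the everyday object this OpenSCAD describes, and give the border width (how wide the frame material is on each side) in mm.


A picture frame. The border width is 84 mm.

Four thin pieces enclosing a rectangular opening — a picture frame. The two full-height stiles are 969 mm tall; the top rail sits at z = 885 and is 84 mm tall, so the border above the opening is 969 − 885 = 84 mm, matching the stile x-width.


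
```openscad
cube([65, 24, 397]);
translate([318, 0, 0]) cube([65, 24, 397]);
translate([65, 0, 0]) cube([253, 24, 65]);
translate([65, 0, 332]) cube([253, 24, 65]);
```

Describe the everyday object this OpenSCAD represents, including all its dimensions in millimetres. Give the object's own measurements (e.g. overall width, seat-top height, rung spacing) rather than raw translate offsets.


A rectangular picture frame lying in the x–z plane (depth along y). The opening is 253 mm wide (x) by 267 mm tall (z), surrounded by a border 65 mm wide on all four sides. The frame is 24 mm deep and is made of two full-height vertical stiles with two horizontal rails fitted between them.


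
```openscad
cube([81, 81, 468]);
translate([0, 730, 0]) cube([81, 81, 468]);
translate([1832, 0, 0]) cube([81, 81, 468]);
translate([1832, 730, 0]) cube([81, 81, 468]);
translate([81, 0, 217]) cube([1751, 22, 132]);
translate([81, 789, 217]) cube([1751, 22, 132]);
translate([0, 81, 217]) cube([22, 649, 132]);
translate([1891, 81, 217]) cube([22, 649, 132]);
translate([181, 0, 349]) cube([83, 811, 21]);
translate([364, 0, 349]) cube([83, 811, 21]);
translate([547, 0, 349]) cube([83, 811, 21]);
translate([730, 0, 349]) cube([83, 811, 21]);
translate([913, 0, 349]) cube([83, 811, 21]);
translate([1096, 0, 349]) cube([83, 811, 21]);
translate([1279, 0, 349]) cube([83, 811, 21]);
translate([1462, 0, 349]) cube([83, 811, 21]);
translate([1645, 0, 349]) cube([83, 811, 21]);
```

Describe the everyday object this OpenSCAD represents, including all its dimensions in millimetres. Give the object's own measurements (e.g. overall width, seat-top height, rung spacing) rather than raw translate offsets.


A bed frame 1913 mm long (x) by 811 mm wide (y). Four 81×81 mm corner posts, 468 mm tall, at the corners of the footprint. Four rails of 22 mm thickness and 132 mm height run between adjacent posts with their undersides at z = 217 mm, their outer faces flush with the outside of the frame (the two x-running rails run between the posts' inner faces; the two y-running rails run between the posts' inner faces). 9 slats, each 83 mm wide (x) and 21 mm thick, lie across the top of the two x-running rails, running the full 811 mm width of the frame in y; along x they sit between the end posts with a 100 mm gap after the −x posts and between neighbouring slats, leaving 104 mm before the +x posts.


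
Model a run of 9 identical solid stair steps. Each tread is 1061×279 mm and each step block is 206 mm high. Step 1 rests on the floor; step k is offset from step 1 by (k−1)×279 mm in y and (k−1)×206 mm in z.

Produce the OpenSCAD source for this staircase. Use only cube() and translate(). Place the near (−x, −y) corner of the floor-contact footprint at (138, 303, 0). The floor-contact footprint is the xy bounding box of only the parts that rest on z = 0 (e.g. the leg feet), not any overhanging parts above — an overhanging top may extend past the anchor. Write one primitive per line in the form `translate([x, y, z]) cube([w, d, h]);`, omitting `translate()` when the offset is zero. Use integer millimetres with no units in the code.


translate([138, 303, 0]) cube([1061, 279, 206]);
translate([138, 582, 206]) cube([1061, 279, 206]);
translate([138, 861, 412]) cube([1061, 279, 206]);
translate([138, 1140, 618]) cube([1061, 279, 206]);
translate([138, 1419, 824]) cube([1061, 279, 206]);
translate([138, 1698, 1030]) cube([1061, 279, 206]);
translate([138, 1977, 1236]) cube([1061, 279, 206]);
translate([138, 2256, 1442]) cube([1061, 279, 206]);
translate([138, 2535, 1648]) cube([1061, 279, 206]);


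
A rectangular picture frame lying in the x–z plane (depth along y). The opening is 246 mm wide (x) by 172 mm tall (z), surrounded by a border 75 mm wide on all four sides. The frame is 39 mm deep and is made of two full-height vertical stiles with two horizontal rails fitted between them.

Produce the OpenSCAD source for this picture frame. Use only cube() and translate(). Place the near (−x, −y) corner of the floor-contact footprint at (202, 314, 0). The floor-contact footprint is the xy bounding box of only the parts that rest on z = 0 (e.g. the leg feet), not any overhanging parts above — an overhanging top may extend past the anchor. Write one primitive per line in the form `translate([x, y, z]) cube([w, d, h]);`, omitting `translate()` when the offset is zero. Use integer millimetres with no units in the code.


translate([202, 314, 0]) cube([75, 39, 322]);
translate([523, 314, 0]) cube([75, 39, 322]);
translate([277, 314, 0]) cube([246, 39, 75]);
translate([277, 314, 247]) cube([246, 39, 75]);


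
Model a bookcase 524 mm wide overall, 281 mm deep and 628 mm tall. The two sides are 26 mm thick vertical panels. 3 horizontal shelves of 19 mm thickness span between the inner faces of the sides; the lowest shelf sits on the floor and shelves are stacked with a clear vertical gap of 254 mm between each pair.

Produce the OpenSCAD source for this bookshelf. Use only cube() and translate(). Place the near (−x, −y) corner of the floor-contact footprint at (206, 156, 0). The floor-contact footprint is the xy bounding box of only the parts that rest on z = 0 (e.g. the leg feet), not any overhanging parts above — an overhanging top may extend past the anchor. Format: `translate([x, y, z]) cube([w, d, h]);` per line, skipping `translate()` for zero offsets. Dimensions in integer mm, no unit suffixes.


translate([206, 156, 0]) cube([26, 281, 628]);
translate([704, 156, 0]) cube([26, 281, 628]);
translate([232, 156, 0]) cube([472, 281, 19]);
translate([232, 156, 273]) cube([472, 281, 19]);
translate([232, 156, 546]) cube([472, 281, 19]);


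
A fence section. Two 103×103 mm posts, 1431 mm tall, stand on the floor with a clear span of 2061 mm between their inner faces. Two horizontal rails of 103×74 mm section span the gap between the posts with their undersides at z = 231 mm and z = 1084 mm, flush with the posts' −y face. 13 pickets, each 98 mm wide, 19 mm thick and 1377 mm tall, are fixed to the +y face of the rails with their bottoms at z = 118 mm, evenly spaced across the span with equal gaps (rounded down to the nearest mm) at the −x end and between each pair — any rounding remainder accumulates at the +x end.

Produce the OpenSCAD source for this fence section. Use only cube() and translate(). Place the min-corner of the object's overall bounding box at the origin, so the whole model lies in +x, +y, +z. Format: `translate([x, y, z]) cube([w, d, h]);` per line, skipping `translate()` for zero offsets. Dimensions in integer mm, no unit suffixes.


cube([103, 103, 1431]);
translate([2164, 0, 0]) cube([103, 103, 1431]);
translate([103, 0, 231]) cube([2061, 103, 74]);
translate([103, 0, 1084]) cube([2061, 103, 74]);
translate([159, 103, 118]) cube([98, 19, 1377]);
translate([313, 103, 118]) cube([98, 19, 1377]);
translate([467, 103, 118]) cube([98, 19, 1377]);
translate([621, 103, 118]) cube([98, 19, 1377]);
translate([775, 103, 118]) cube([98, 19, 1377]);
translate([929, 103, 118]) cube([98, 19, 1377]);
translate([1083, 103, 118]) cube([98, 19, 1377]);
translate([1237, 103, 118]) cube([98, 19, 1377]);
translate([1391, 103, 118]) cube([98, 19, 1377]);
translate([1545, 103, 118]) cube([98, 19, 1377]);
translate([1699, 103, 118]) cube([98, 19, 1377]);
translate([1853, 103, 118]) cube([98, 19, 1377]);
translate([2007, 103, 118]) cube([98, 19, 1377]);


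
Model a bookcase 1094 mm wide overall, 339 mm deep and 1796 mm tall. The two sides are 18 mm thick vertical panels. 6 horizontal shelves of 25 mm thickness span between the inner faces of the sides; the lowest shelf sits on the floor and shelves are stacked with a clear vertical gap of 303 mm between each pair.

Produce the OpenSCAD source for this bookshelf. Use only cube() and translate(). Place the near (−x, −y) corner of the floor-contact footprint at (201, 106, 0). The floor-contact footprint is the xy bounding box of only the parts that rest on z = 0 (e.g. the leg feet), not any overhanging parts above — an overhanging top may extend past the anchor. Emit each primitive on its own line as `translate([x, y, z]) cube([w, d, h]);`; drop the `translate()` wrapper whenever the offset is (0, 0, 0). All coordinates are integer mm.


translate([201, 106, 0]) cube([18, 339, 1796]);
translate([1277, 106, 0]) cube([18, 339, 1796]);
translate([219, 106, 0]) cube([1058, 339, 25]);
translate([219, 106, 328]) cube([1058, 339, 25]);
translate([219, 106, 656]) cube([1058, 339, 25]);
translate([219, 106, 984]) cube([1058, 339, 25]);
translate([219, 106, 1312]) cube([1058, 339, 25]);
translate([219, 106, 1640]) cube([1058, 339, 25]);
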